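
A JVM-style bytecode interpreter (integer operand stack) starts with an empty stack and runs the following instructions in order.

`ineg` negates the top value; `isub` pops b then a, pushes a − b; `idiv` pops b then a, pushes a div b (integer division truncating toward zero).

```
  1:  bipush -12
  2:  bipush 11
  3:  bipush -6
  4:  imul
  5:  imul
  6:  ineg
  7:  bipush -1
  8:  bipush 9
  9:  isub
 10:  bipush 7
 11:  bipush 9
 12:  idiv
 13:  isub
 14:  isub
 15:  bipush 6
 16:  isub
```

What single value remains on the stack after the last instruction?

-788

bipush -12 : [-12]
bipush 11  : [-12, 11]
bipush -6  : [-12, 11, -6]
imul       : [-12, -66]
imul       : [792]
ineg       : [-792]
bipush -1  : [-792, -1]
bipush 9   : [-792, -1, 9]
isub       : [-792, -10]
bipush 7   : [-792, -10, 7]
bipush 9   : [-792, -10, 7, 9]
idiv       : [-792, -10, 0]
isub       : [-792, -10]
isub       : [-782]
bipush 6   : [-782, 6]
isub       : [-788]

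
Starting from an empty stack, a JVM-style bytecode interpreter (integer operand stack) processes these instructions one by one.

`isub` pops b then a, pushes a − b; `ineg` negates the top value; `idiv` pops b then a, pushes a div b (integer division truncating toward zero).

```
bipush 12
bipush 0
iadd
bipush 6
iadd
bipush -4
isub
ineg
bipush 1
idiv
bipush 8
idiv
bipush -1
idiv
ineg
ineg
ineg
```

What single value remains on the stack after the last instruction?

bipush 12 : [12]
bipush 0  : [12, 0]
iadd      : [12]
bipush 6  : [12, 6]
iadd      : [18]
bipush -4 : [18, -4]
isub      : [22]
ineg      : [-22]
bipush 1  : [-22, 1]
idiv      : [-22]
bipush 8  : [-22, 8]
idiv      : [-2]
bipush -1 : [-2, -1]
idiv      : [2]
ineg      : [-2]
ineg      : [2]
ineg      : [-2]

-2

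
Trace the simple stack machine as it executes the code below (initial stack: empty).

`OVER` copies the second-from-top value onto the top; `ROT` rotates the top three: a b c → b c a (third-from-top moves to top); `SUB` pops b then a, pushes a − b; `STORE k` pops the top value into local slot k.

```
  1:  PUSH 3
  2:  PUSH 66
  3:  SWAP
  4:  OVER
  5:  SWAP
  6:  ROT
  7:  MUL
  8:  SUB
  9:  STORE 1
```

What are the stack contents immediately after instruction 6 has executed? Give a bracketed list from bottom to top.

[66, 3, 66]

PUSH 3  -> [3]
PUSH 66 -> [3, 66]
SWAP    -> [66, 3]
OVER    -> [66, 3, 66]
SWAP    -> [66, 66, 3]
ROT     -> [66, 3, 66]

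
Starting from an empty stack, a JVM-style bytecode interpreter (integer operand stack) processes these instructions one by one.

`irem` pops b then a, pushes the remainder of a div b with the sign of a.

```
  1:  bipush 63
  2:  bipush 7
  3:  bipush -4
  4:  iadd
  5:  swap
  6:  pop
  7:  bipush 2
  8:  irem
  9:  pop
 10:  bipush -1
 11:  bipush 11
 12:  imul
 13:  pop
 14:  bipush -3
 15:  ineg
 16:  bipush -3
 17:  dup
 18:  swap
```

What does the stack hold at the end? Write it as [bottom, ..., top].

bipush 63  [63]
bipush 7   [63, 7]
bipush -4  [63, 7, -4]
iadd       [63, 3]
swap       [3, 63]
pop        [3]
bipush 2   [3, 2]
irem       [1]
pop        []
bipush -1  [-1]
bipush 11  [-1, 11]
imul       [-11]
pop        []
bipush -3  [-3]
ineg       [3]
bipush -3  [3, -3]
dup        [3, -3, -3]
swap       [3, -3, -3]

[3, -3, -3]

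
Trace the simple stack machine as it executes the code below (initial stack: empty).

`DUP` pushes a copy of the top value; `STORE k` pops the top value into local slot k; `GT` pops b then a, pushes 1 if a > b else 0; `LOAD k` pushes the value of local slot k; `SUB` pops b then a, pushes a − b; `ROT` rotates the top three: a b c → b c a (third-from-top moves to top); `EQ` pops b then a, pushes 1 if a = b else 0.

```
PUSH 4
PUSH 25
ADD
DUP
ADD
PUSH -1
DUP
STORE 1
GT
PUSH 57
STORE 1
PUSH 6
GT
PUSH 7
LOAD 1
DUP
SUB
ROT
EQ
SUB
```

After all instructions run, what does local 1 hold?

57

PUSH 4  -> [4]
PUSH 25 -> [4, 25]
ADD     -> [29]
DUP     -> [29, 29]
ADD     -> [58]
PUSH -1 -> [58, -1]
DUP     -> [58, -1, -1]
STORE 1 -> [58, -1]
GT      -> [1]
PUSH 57 -> [1, 57]
STORE 1 -> [1]
PUSH 6  -> [1, 6]
GT      -> [0]
PUSH 7  -> [0, 7]
LOAD 1  -> [0, 7, 57]
DUP     -> [0, 7, 57, 57]
SUB     -> [0, 7, 0]
ROT     -> [7, 0, 0]
EQ      -> [7, 1]
SUB     -> [6]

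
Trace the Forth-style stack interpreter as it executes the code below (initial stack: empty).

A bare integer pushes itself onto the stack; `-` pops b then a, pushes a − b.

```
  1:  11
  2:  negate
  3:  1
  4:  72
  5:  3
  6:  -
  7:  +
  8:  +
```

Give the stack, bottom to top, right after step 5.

[-11, 1, 72, 3]

11     : 11
negate : -11
1      : -11 1
72     : -11 1 72
3      : -11 1 72 3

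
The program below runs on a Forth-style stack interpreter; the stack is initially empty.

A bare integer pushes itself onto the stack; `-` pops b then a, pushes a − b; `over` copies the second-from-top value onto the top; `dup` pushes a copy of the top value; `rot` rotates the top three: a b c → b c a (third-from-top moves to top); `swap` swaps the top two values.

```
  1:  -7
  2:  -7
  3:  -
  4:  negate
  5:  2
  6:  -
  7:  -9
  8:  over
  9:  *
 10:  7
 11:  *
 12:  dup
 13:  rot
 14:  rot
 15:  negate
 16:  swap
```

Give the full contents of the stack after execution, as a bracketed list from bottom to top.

-7      -7
-7      -7 -7
-       0
negate  0
2       0 2
-       -2
-9      -2 -9
over    -2 -9 -2
*       -2 18
7       -2 18 7
*       -2 126
dup     -2 126 126
rot     126 126 -2
rot     126 -2 126
negate  126 -2 -126
swap    126 -126 -2

[126, -126, -2]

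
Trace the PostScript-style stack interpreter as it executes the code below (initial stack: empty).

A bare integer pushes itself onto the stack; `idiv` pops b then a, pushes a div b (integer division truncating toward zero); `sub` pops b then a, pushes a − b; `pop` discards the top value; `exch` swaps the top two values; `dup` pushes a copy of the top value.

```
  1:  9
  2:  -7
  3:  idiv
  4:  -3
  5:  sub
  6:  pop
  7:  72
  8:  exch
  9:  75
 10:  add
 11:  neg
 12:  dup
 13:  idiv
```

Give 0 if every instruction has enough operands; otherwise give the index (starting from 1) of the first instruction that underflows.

8

9    -> [9]
-7   -> [9, -7]
idiv -> [-1]
-3   -> [-1, -3]
sub  -> [2]
pop  -> []
72   -> [72]
exch  — needs 2 operands, stack has 1 → underflow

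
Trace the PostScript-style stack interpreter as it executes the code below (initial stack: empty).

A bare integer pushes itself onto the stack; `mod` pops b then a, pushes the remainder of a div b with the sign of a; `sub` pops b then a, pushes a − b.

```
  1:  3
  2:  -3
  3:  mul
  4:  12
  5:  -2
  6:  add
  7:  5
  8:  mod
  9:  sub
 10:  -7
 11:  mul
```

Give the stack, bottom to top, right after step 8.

[-9, 0]

3   -> [3]
-3  -> [3, -3]
mul -> [-9]
12  -> [-9, 12]
-2  -> [-9, 12, -2]
add -> [-9, 10]
5   -> [-9, 10, 5]
mod -> [-9, 0]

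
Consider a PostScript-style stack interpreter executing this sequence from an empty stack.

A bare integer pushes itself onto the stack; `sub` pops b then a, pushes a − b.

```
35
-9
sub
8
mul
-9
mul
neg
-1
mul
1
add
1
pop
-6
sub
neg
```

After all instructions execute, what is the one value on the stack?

3161

35  -> [35]
-9  -> [35, -9]
sub -> [44]
8   -> [44, 8]
mul -> [352]
-9  -> [352, -9]
mul -> [-3168]
neg -> [3168]
-1  -> [3168, -1]
mul -> [-3168]
1   -> [-3168, 1]
add -> [-3167]
1   -> [-3167, 1]
pop -> [-3167]
-6  -> [-3167, -6]
sub -> [-3161]
neg -> [3161]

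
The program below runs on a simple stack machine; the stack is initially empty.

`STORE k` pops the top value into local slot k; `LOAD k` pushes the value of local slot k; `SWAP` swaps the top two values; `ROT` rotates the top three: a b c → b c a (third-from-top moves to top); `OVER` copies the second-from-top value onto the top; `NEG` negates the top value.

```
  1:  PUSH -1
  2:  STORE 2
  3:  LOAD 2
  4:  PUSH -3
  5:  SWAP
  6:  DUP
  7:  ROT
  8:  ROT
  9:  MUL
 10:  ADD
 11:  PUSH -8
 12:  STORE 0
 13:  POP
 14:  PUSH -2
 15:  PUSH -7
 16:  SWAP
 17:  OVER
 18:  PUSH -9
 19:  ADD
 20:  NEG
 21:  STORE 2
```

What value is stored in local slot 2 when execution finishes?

16

PUSH -1  -1
STORE 2  (empty)
LOAD 2   -1
PUSH -3  -1 -3
SWAP     -3 -1
DUP      -3 -1 -1
ROT      -1 -1 -3
ROT      -1 -3 -1
MUL      -1 3
ADD      2
PUSH -8  2 -8
STORE 0  2
POP      (empty)
PUSH -2  -2
PUSH -7  -2 -7
SWAP     -7 -2
OVER     -7 -2 -7
PUSH -9  -7 -2 -7 -9
ADD      -7 -2 -16
NEG      -7 -2 16
STORE 2  -7 -2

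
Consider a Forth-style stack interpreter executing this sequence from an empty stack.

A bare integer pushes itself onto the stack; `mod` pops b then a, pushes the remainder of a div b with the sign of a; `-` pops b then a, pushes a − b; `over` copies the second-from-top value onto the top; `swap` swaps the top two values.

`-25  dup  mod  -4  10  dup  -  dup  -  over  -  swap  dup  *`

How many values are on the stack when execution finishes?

-25  -> [-25]
dup  -> [-25, -25]
mod  -> [0]
-4   -> [0, -4]
10   -> [0, -4, 10]
dup  -> [0, -4, 10, 10]
-    -> [0, -4, 0]
dup  -> [0, -4, 0, 0]
-    -> [0, -4, 0]
over -> [0, -4, 0, -4]
-    -> [0, -4, 4]
swap -> [0, 4, -4]
dup  -> [0, 4, -4, -4]
*    -> [0, 4, 16]

3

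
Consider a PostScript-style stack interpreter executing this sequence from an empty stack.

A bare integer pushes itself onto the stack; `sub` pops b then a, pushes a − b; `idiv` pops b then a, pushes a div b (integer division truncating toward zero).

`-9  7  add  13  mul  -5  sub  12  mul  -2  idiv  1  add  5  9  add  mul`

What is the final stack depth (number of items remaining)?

-9   : [-9]
7    : [-9, 7]
add  : [-2]
13   : [-2, 13]
mul  : [-26]
-5   : [-26, -5]
sub  : [-21]
12   : [-21, 12]
mul  : [-252]
-2   : [-252, -2]
idiv : [126]
1    : [126, 1]
add  : [127]
5    : [127, 5]
9    : [127, 5, 9]
add  : [127, 14]
mul  : [1778]

1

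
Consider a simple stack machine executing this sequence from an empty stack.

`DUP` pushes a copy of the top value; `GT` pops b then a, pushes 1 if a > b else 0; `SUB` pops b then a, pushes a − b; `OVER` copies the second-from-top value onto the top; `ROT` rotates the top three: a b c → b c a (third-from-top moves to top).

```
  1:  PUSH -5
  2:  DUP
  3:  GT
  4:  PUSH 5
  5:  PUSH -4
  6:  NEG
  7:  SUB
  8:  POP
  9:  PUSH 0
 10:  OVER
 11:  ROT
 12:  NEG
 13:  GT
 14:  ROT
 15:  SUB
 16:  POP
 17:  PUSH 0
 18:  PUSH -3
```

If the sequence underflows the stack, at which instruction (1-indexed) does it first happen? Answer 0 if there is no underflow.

PUSH -5  [-5]
DUP      [-5, -5]
GT       [0]
PUSH 5   [0, 5]
PUSH -4  [0, 5, -4]
NEG      [0, 5, 4]
SUB      [0, 1]
POP      [0]
PUSH 0   [0, 0]
OVER     [0, 0, 0]
ROT      [0, 0, 0]
NEG      [0, 0, 0]
GT       [0, 0]
ROT  — needs 3 operands, stack has 2 → underflow

14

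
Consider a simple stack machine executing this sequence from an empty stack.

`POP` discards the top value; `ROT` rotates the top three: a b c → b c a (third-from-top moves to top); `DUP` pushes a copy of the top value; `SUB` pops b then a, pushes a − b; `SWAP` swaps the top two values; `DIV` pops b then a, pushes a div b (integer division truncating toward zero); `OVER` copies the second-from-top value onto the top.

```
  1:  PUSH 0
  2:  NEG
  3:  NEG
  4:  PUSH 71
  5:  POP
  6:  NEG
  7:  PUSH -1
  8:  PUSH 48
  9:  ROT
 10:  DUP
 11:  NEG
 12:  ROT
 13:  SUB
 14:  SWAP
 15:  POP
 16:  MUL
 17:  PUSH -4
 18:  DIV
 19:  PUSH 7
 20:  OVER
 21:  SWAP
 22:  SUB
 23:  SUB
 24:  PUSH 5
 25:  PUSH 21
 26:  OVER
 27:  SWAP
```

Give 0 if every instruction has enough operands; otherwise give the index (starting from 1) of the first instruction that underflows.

PUSH 0  → 0
NEG     → 0
NEG     → 0
PUSH 71 → 0 71
POP     → 0
NEG     → 0
PUSH -1 → 0 -1
PUSH 48 → 0 -1 48
ROT     → -1 48 0
DUP     → -1 48 0 0
NEG     → -1 48 0 0
ROT     → -1 0 0 48
SUB     → -1 0 -48
SWAP    → -1 -48 0
POP     → -1 -48
MUL     → 48
PUSH -4 → 48 -4
DIV     → -12
PUSH 7  → -12 7
OVER    → -12 7 -12
SWAP    → -12 -12 7
SUB     → -12 -19
SUB     → 7
PUSH 5  → 7 5
PUSH 21 → 7 5 21
OVER    → 7 5 21 5
SWAP    → 7 5 5 21

0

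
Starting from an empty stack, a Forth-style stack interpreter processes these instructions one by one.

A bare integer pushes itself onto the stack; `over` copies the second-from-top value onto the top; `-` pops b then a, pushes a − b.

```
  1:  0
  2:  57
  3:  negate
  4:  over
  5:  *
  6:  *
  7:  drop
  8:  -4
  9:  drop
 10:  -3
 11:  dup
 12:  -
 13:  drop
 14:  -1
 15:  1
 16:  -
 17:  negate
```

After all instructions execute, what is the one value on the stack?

2

0       [0]
57      [0, 57]
negate  [0, -57]
over    [0, -57, 0]
*       [0, 0]
*       [0]
drop    []
-4      [-4]
drop    []
-3      [-3]
dup     [-3, -3]
-       [0]
drop    []
-1      [-1]
1       [-1, 1]
-       [-2]
negate  [2]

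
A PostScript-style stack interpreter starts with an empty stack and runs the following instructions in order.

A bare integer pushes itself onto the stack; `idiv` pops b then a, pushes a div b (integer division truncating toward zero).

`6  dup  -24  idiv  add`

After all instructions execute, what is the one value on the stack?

6    -> [6]
dup  -> [6, 6]
-24  -> [6, 6, -24]
idiv -> [6, 0]
add  -> [6]

6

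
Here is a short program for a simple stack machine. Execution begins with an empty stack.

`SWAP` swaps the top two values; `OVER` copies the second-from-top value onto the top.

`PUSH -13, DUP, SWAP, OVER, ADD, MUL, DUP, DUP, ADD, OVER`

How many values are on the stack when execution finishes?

3

PUSH -13 → -13
DUP      → -13 -13
SWAP     → -13 -13
OVER     → -13 -13 -13
ADD      → -13 -26
MUL      → 338
DUP      → 338 338
DUP      → 338 338 338
ADD      → 338 676
OVER     → 338 676 338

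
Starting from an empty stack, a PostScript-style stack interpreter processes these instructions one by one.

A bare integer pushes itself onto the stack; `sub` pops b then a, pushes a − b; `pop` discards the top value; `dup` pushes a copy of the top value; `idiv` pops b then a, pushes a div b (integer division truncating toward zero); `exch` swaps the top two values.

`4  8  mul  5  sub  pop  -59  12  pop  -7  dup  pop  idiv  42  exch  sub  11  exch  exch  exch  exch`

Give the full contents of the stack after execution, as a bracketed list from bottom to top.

4     [4]
8     [4, 8]
mul   [32]
5     [32, 5]
sub   [27]
pop   []
-59   [-59]
12    [-59, 12]
pop   [-59]
-7    [-59, -7]
dup   [-59, -7, -7]
pop   [-59, -7]
idiv  [8]
42    [8, 42]
exch  [42, 8]
sub   [34]
11    [34, 11]
exch  [11, 34]
exch  [34, 11]
exch  [11, 34]
exch  [34, 11]

[34, 11]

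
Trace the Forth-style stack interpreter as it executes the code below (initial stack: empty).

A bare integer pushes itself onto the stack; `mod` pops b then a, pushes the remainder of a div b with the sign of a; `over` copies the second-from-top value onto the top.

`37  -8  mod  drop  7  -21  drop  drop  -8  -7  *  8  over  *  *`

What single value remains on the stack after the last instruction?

37   -> 37
-8   -> 37 -8
mod  -> 5
drop -> (empty)
7    -> 7
-21  -> 7 -21
drop -> 7
drop -> (empty)
-8   -> -8
-7   -> -8 -7
*    -> 56
8    -> 56 8
over -> 56 8 56
*    -> 56 448
*    -> 25088

25088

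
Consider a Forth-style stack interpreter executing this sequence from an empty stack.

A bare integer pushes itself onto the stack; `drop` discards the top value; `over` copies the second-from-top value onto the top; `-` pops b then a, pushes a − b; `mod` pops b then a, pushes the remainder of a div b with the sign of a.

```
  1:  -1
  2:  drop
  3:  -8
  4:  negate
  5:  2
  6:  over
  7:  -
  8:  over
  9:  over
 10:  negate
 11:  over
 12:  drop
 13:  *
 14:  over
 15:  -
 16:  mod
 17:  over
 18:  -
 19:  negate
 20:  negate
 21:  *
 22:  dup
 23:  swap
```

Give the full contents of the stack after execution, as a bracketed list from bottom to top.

-1     → -1
drop   → (empty)
-8     → -8
negate → 8
2      → 8 2
over   → 8 2 8
-      → 8 -6
over   → 8 -6 8
over   → 8 -6 8 -6
negate → 8 -6 8 6
over   → 8 -6 8 6 8
drop   → 8 -6 8 6
*      → 8 -6 48
over   → 8 -6 48 -6
-      → 8 -6 54
mod    → 8 -6
over   → 8 -6 8
-      → 8 -14
negate → 8 14
negate → 8 -14
*      → -112
dup    → -112 -112
swap   → -112 -112

[-112, -112]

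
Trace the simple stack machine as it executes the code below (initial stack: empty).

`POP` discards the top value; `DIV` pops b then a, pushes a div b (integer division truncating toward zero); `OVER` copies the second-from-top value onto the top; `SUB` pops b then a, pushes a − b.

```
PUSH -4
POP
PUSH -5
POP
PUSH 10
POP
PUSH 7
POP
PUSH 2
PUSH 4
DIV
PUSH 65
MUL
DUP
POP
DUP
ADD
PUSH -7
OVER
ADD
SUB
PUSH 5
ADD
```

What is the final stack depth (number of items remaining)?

1

PUSH -4 → -4
POP     → (empty)
PUSH -5 → -5
POP     → (empty)
PUSH 10 → 10
POP     → (empty)
PUSH 7  → 7
POP     → (empty)
PUSH 2  → 2
PUSH 4  → 2 4
DIV     → 0
PUSH 65 → 0 65
MUL     → 0
DUP     → 0 0
POP     → 0
DUP     → 0 0
ADD     → 0
PUSH -7 → 0 -7
OVER    → 0 -7 0
ADD     → 0 -7
SUB     → 7
PUSH 5  → 7 5
ADD     → 12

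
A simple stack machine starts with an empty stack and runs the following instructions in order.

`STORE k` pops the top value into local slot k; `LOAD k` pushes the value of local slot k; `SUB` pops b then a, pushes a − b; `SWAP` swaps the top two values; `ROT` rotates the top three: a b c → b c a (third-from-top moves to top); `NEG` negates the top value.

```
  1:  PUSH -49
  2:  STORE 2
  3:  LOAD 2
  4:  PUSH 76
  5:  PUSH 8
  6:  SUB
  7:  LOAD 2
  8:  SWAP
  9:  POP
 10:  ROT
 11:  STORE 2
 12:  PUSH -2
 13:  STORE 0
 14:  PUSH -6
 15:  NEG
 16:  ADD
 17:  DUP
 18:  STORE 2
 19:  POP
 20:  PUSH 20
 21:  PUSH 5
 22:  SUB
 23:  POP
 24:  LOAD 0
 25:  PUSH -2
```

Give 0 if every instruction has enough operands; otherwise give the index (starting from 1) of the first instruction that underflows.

PUSH -49  -49
STORE 2   (empty)
LOAD 2    -49
PUSH 76   -49 76
PUSH 8    -49 76 8
SUB       -49 68
LOAD 2    -49 68 -49
SWAP      -49 -49 68
POP       -49 -49
ROT  — needs 3 operands, stack has 2 → underflow

10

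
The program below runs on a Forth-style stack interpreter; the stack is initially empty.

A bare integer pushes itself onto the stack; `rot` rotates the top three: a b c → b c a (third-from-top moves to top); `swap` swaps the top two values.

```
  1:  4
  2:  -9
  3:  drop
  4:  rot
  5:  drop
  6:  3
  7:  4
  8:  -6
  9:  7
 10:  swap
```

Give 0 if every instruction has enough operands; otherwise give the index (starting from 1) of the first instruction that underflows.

4

4    : 4
-9   : 4 -9
drop : 4
rot  — needs 3 operands, stack has 1 → underflow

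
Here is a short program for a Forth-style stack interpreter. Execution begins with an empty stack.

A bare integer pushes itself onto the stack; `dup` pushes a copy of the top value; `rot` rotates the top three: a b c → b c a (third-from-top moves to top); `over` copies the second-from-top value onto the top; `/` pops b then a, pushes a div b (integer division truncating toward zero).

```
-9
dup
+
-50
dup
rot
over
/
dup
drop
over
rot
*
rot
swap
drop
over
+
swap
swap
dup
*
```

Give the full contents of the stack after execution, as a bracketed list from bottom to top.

[0, 2500]

-9    -9
dup   -9 -9
+     -18
-50   -18 -50
dup   -18 -50 -50
rot   -50 -50 -18
over  -50 -50 -18 -50
/     -50 -50 0
dup   -50 -50 0 0
drop  -50 -50 0
over  -50 -50 0 -50
rot   -50 0 -50 -50
*     -50 0 2500
rot   0 2500 -50
swap  0 -50 2500
drop  0 -50
over  0 -50 0
+     0 -50
swap  -50 0
swap  0 -50
dup   0 -50 -50
*     0 2500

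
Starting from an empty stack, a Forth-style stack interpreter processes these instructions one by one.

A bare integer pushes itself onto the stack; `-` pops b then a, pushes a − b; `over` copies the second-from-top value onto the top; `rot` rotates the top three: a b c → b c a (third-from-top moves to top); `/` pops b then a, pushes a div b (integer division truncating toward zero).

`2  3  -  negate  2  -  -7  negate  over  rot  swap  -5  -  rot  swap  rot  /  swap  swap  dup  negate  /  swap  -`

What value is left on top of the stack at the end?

-8

2      → [2]
3      → [2, 3]
-      → [-1]
negate → [1]
2      → [1, 2]
-      → [-1]
-7     → [-1, -7]
negate → [-1, 7]
over   → [-1, 7, -1]
rot    → [7, -1, -1]
swap   → [7, -1, -1]
-5     → [7, -1, -1, -5]
-      → [7, -1, 4]
rot    → [-1, 4, 7]
swap   → [-1, 7, 4]
rot    → [7, 4, -1]
/      → [7, -4]
swap   → [-4, 7]
swap   → [7, -4]
dup    → [7, -4, -4]
negate → [7, -4, 4]
/      → [7, -1]
swap   → [-1, 7]
-      → [-8]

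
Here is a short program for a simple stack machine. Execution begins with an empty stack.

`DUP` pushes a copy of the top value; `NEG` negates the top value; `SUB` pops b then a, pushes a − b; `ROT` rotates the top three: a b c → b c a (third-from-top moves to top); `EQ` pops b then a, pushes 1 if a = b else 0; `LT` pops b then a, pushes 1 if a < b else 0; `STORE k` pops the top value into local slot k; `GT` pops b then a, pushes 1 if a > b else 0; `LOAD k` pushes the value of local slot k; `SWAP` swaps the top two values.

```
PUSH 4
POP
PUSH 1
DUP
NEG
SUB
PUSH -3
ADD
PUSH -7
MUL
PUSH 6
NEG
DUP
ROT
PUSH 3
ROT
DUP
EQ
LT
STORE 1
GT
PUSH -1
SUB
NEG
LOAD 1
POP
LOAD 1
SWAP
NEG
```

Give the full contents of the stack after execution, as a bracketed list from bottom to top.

[0, 1]

PUSH 4  : [4]
POP     : []
PUSH 1  : [1]
DUP     : [1, 1]
NEG     : [1, -1]
SUB     : [2]
PUSH -3 : [2, -3]
ADD     : [-1]
PUSH -7 : [-1, -7]
MUL     : [7]
PUSH 6  : [7, 6]
NEG     : [7, -6]
DUP     : [7, -6, -6]
ROT     : [-6, -6, 7]
PUSH 3  : [-6, -6, 7, 3]
ROT     : [-6, 7, 3, -6]
DUP     : [-6, 7, 3, -6, -6]
EQ      : [-6, 7, 3, 1]
LT      : [-6, 7, 0]
STORE 1 : [-6, 7]
GT      : [0]
PUSH -1 : [0, -1]
SUB     : [1]
NEG     : [-1]
LOAD 1  : [-1, 0]
POP     : [-1]
LOAD 1  : [-1, 0]
SWAP    : [0, -1]
NEG     : [0, 1]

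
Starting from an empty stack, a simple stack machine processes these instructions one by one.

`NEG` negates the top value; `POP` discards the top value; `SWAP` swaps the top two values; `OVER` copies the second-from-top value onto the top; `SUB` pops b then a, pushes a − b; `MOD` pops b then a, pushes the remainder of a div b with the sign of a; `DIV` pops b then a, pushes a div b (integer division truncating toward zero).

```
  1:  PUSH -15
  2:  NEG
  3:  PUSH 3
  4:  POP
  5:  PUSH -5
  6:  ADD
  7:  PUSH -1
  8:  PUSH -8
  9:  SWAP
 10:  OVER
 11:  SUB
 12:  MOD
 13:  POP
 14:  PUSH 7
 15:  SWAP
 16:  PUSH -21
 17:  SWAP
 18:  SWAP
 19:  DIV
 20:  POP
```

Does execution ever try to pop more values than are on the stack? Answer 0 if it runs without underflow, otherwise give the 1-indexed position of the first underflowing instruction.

PUSH -15 -> -15
NEG      -> 15
PUSH 3   -> 15 3
POP      -> 15
PUSH -5  -> 15 -5
ADD      -> 10
PUSH -1  -> 10 -1
PUSH -8  -> 10 -1 -8
SWAP     -> 10 -8 -1
OVER     -> 10 -8 -1 -8
SUB      -> 10 -8 7
MOD      -> 10 -1
POP      -> 10
PUSH 7   -> 10 7
SWAP     -> 7 10
PUSH -21 -> 7 10 -21
SWAP     -> 7 -21 10
SWAP     -> 7 10 -21
DIV      -> 7 0
POP      -> 7

0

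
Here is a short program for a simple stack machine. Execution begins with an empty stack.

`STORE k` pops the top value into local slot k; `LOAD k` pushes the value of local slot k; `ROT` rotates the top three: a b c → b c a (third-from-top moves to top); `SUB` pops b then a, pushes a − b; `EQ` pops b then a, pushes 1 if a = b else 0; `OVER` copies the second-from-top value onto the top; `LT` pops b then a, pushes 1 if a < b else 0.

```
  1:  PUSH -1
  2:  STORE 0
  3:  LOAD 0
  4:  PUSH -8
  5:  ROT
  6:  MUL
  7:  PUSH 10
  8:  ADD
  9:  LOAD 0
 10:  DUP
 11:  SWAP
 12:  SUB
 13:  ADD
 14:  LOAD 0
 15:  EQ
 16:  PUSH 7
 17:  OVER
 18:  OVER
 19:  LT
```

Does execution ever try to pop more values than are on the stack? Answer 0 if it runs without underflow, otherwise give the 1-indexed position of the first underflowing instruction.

5

PUSH -1  -1
STORE 0  (empty)
LOAD 0   -1
PUSH -8  -1 -8
ROT  — needs 3 operands, stack has 2 → underflow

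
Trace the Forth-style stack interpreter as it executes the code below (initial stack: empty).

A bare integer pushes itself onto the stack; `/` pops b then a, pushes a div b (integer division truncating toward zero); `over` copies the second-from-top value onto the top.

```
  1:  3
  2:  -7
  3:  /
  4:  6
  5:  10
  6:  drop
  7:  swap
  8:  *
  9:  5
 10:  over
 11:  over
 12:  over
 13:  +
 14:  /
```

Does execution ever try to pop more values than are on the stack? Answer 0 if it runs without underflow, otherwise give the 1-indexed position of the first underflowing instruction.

3     [3]
-7    [3, -7]
/     [0]
6     [0, 6]
10    [0, 6, 10]
drop  [0, 6]
swap  [6, 0]
*     [0]
5     [0, 5]
over  [0, 5, 0]
over  [0, 5, 0, 5]
over  [0, 5, 0, 5, 0]
+     [0, 5, 0, 5]
/     [0, 5, 0]

0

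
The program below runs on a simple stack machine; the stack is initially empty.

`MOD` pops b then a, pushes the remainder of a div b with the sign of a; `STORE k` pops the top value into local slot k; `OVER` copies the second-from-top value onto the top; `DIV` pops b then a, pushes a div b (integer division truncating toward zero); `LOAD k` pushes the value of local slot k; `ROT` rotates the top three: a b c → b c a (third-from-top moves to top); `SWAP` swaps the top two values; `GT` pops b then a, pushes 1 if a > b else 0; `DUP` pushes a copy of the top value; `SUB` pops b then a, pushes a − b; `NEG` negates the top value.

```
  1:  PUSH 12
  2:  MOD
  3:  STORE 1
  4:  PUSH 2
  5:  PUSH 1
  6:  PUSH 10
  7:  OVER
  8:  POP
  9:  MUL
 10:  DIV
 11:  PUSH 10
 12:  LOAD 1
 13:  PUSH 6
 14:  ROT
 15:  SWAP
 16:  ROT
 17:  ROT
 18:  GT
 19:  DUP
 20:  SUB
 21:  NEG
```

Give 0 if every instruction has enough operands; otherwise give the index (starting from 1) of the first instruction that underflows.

2

PUSH 12 → 12
MOD  — needs 2 operands, stack has 1 → underflow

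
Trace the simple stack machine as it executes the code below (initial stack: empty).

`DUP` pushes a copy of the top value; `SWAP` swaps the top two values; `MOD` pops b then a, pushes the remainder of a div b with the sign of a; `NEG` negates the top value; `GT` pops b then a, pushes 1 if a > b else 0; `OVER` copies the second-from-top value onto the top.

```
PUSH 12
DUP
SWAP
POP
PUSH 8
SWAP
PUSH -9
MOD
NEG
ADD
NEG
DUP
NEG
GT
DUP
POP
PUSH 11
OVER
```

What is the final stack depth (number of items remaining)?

3

PUSH 12 : 12
DUP     : 12 12
SWAP    : 12 12
POP     : 12
PUSH 8  : 12 8
SWAP    : 8 12
PUSH -9 : 8 12 -9
MOD     : 8 3
NEG     : 8 -3
ADD     : 5
NEG     : -5
DUP     : -5 -5
NEG     : -5 5
GT      : 0
DUP     : 0 0
POP     : 0
PUSH 11 : 0 11
OVER    : 0 11 0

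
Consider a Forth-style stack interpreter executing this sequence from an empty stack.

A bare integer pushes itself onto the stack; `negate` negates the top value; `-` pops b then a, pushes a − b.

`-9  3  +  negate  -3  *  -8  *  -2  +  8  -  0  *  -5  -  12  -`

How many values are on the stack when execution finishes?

-9     → -9
3      → -9 3
+      → -6
negate → 6
-3     → 6 -3
*      → -18
-8     → -18 -8
*      → 144
-2     → 144 -2
+      → 142
8      → 142 8
-      → 134
0      → 134 0
*      → 0
-5     → 0 -5
-      → 5
12     → 5 12
-      → -7

1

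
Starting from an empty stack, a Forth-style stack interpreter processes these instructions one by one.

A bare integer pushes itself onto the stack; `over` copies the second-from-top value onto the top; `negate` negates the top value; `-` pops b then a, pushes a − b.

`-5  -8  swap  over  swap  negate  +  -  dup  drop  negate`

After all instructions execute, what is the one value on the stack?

-5     : [-5]
-8     : [-5, -8]
swap   : [-8, -5]
over   : [-8, -5, -8]
swap   : [-8, -8, -5]
negate : [-8, -8, 5]
+      : [-8, -3]
-      : [-5]
dup    : [-5, -5]
drop   : [-5]
negate : [5]

5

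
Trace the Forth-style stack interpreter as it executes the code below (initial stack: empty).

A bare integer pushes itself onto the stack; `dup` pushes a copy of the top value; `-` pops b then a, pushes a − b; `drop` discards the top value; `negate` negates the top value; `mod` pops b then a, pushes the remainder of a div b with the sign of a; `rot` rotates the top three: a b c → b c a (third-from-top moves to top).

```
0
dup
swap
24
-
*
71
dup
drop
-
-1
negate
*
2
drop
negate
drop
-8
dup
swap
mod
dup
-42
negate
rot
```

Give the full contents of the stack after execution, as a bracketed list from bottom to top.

0      : 0
dup    : 0 0
swap   : 0 0
24     : 0 0 24
-      : 0 -24
*      : 0
71     : 0 71
dup    : 0 71 71
drop   : 0 71
-      : -71
-1     : -71 -1
negate : -71 1
*      : -71
2      : -71 2
drop   : -71
negate : 71
drop   : (empty)
-8     : -8
dup    : -8 -8
swap   : -8 -8
mod    : 0
dup    : 0 0
-42    : 0 0 -42
negate : 0 0 42
rot    : 0 42 0

[0, 42, 0]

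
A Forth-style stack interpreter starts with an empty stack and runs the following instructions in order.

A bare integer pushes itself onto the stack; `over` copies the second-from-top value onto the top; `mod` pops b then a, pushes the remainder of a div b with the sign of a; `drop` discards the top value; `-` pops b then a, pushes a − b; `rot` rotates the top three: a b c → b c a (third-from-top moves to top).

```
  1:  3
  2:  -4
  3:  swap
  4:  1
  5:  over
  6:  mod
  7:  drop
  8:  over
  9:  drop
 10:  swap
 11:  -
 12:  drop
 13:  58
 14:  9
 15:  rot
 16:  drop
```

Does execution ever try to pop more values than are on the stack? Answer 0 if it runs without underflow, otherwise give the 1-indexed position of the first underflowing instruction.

3     3
-4    3 -4
swap  -4 3
1     -4 3 1
over  -4 3 1 3
mod   -4 3 1
drop  -4 3
over  -4 3 -4
drop  -4 3
swap  3 -4
-     7
drop  (empty)
58    58
9     58 9
rot  — needs 3 operands, stack has 2 → underflow

15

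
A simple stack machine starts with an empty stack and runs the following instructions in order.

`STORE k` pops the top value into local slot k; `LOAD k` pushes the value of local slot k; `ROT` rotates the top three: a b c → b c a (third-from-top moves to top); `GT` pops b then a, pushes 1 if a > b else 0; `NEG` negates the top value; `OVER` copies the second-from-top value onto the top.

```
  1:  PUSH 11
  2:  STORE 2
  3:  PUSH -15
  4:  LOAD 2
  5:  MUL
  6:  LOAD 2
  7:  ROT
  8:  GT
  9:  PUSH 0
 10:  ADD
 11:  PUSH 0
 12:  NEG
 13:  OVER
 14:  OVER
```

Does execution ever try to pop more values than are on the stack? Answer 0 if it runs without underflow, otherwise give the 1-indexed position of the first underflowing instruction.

PUSH 11  → 11
STORE 2  → (empty)
PUSH -15 → -15
LOAD 2   → -15 11
MUL      → -165
LOAD 2   → -165 11
ROT  — needs 3 operands, stack has 2 → underflow

7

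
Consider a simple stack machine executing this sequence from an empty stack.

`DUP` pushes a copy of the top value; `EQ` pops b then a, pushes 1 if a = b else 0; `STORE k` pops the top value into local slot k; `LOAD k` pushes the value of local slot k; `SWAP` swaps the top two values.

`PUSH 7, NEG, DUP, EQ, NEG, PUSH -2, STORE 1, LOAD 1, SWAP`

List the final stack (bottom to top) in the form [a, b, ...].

[-2, -1]

PUSH 7  → [7]
NEG     → [-7]
DUP     → [-7, -7]
EQ      → [1]
NEG     → [-1]
PUSH -2 → [-1, -2]
STORE 1 → [-1]
LOAD 1  → [-1, -2]
SWAP    → [-2, -1]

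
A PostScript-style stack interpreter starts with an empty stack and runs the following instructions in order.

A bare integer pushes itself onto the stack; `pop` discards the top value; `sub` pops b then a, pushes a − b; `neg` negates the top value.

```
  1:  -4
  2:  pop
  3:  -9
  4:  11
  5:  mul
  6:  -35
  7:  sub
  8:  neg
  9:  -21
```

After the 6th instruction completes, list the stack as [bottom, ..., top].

[-99, -35]

-4  → [-4]
pop → []
-9  → [-9]
11  → [-9, 11]
mul → [-99]
-35 → [-99, -35]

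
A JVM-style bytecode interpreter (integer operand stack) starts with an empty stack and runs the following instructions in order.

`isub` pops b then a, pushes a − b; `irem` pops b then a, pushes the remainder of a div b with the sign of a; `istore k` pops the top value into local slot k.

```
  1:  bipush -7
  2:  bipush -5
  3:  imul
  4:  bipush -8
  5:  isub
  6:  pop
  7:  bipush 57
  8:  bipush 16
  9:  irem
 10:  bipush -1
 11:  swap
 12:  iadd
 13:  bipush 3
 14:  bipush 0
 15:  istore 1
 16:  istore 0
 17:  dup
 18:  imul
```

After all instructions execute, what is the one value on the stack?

bipush -7 : -7
bipush -5 : -7 -5
imul      : 35
bipush -8 : 35 -8
isub      : 43
pop       : (empty)
bipush 57 : 57
bipush 16 : 57 16
irem      : 9
bipush -1 : 9 -1
swap      : -1 9
iadd      : 8
bipush 3  : 8 3
bipush 0  : 8 3 0
istore 1  : 8 3
istore 0  : 8
dup       : 8 8
imul      : 64

64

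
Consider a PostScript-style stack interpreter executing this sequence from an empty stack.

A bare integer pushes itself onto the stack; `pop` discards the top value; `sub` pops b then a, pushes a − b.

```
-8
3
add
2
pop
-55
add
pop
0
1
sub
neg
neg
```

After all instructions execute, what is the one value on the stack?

-1

-8  : [-8]
3   : [-8, 3]
add : [-5]
2   : [-5, 2]
pop : [-5]
-55 : [-5, -55]
add : [-60]
pop : []
0   : [0]
1   : [0, 1]
sub : [-1]
neg : [1]
neg : [-1]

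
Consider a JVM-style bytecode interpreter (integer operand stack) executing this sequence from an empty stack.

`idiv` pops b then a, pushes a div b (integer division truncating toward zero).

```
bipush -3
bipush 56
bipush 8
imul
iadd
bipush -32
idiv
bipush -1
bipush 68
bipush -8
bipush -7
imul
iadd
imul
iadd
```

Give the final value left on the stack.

bipush -3  -> [-3]
bipush 56  -> [-3, 56]
bipush 8   -> [-3, 56, 8]
imul       -> [-3, 448]
iadd       -> [445]
bipush -32 -> [445, -32]
idiv       -> [-13]
bipush -1  -> [-13, -1]
bipush 68  -> [-13, -1, 68]
bipush -8  -> [-13, -1, 68, -8]
bipush -7  -> [-13, -1, 68, -8, -7]
imul       -> [-13, -1, 68, 56]
iadd       -> [-13, -1, 124]
imul       -> [-13, -124]
iadd       -> [-137]

-137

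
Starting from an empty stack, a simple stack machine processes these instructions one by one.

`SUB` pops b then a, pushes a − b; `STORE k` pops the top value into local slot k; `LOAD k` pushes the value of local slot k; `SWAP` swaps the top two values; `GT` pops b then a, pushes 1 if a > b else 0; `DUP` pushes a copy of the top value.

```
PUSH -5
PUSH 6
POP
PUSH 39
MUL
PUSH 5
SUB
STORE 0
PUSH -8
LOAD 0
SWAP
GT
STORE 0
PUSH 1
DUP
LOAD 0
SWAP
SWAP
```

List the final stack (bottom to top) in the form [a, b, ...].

PUSH -5 -> -5
PUSH 6  -> -5 6
POP     -> -5
PUSH 39 -> -5 39
MUL     -> -195
PUSH 5  -> -195 5
SUB     -> -200
STORE 0 -> (empty)
PUSH -8 -> -8
LOAD 0  -> -8 -200
SWAP    -> -200 -8
GT      -> 0
STORE 0 -> (empty)
PUSH 1  -> 1
DUP     -> 1 1
LOAD 0  -> 1 1 0
SWAP    -> 1 0 1
SWAP    -> 1 1 0

[1, 1, 0]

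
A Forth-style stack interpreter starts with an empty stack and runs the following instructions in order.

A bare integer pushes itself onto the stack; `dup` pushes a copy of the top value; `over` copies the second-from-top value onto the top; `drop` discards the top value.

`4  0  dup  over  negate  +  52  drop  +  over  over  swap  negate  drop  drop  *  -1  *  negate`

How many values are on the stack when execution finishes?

1

4      : 4
0      : 4 0
dup    : 4 0 0
over   : 4 0 0 0
negate : 4 0 0 0
+      : 4 0 0
52     : 4 0 0 52
drop   : 4 0 0
+      : 4 0
over   : 4 0 4
over   : 4 0 4 0
swap   : 4 0 0 4
negate : 4 0 0 -4
drop   : 4 0 0
drop   : 4 0
*      : 0
-1     : 0 -1
*      : 0
negate : 0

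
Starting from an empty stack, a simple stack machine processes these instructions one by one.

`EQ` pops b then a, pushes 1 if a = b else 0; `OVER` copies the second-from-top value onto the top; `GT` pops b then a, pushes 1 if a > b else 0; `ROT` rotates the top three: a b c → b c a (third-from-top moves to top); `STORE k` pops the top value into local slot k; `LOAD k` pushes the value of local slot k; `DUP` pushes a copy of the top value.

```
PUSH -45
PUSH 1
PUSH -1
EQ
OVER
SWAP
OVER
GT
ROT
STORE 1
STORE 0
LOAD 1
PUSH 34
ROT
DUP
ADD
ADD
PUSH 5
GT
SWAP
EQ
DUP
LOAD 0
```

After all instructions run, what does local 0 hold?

1

PUSH -45  [-45]
PUSH 1    [-45, 1]
PUSH -1   [-45, 1, -1]
EQ        [-45, 0]
OVER      [-45, 0, -45]
SWAP      [-45, -45, 0]
OVER      [-45, -45, 0, -45]
GT        [-45, -45, 1]
ROT       [-45, 1, -45]
STORE 1   [-45, 1]
STORE 0   [-45]
LOAD 1    [-45, -45]
PUSH 34   [-45, -45, 34]
ROT       [-45, 34, -45]
DUP       [-45, 34, -45, -45]
ADD       [-45, 34, -90]
ADD       [-45, -56]
PUSH 5    [-45, -56, 5]
GT        [-45, 0]
SWAP      [0, -45]
EQ        [0]
DUP       [0, 0]
LOAD 0    [0, 0, 1]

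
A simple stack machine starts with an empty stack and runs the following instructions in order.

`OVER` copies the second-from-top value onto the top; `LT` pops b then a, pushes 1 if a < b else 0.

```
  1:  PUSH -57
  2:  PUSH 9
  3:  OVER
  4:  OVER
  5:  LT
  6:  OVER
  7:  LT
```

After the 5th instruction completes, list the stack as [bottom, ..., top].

[-57, 9, 1]

PUSH -57  -57
PUSH 9    -57 9
OVER      -57 9 -57
OVER      -57 9 -57 9
LT        -57 9 1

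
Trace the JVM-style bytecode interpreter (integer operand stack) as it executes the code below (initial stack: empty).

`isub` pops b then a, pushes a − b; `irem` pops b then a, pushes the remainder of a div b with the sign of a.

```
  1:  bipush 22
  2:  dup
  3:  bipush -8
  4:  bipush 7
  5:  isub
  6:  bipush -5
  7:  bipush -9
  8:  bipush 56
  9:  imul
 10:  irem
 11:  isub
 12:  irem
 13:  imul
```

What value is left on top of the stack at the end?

44

bipush 22  [22]
dup        [22, 22]
bipush -8  [22, 22, -8]
bipush 7   [22, 22, -8, 7]
isub       [22, 22, -15]
bipush -5  [22, 22, -15, -5]
bipush -9  [22, 22, -15, -5, -9]
bipush 56  [22, 22, -15, -5, -9, 56]
imul       [22, 22, -15, -5, -504]
irem       [22, 22, -15, -5]
isub       [22, 22, -10]
irem       [22, 2]
imul       [44]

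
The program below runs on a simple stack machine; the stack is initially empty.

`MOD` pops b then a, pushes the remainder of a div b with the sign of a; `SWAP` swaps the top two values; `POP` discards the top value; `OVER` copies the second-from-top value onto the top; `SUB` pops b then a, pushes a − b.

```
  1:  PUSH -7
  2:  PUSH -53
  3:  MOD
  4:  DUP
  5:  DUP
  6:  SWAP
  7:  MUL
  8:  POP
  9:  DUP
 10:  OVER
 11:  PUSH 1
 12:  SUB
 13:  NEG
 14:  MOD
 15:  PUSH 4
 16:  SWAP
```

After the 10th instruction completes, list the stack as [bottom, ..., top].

[-7, -7, -7]

PUSH -7  -> -7
PUSH -53 -> -7 -53
MOD      -> -7
DUP      -> -7 -7
DUP      -> -7 -7 -7
SWAP     -> -7 -7 -7
MUL      -> -7 49
POP      -> -7
DUP      -> -7 -7
OVER     -> -7 -7 -7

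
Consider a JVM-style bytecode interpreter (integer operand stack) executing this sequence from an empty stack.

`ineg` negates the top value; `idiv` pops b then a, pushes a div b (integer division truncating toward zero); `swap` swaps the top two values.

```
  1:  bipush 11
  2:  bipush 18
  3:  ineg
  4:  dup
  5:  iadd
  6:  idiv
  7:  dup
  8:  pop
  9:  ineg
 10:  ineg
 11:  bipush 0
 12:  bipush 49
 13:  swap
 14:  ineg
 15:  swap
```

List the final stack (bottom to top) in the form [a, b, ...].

bipush 11 → 11
bipush 18 → 11 18
ineg      → 11 -18
dup       → 11 -18 -18
iadd      → 11 -36
idiv      → 0
dup       → 0 0
pop       → 0
ineg      → 0
ineg      → 0
bipush 0  → 0 0
bipush 49 → 0 0 49
swap      → 0 49 0
ineg      → 0 49 0
swap      → 0 0 49

[0, 0, 49]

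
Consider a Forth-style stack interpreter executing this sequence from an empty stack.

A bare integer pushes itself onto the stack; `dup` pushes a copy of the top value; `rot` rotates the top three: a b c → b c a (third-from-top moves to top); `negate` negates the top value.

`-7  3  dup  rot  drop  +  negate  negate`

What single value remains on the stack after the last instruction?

-7     → -7
3      → -7 3
dup    → -7 3 3
rot    → 3 3 -7
drop   → 3 3
+      → 6
negate → -6
negate → 6

6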